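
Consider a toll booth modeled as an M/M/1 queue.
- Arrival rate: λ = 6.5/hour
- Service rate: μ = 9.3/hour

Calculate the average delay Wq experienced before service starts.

First, compute utilization: ρ = λ/μ = 6.5/9.3 = 0.6989
For M/M/1: Wq = λ/(μ(μ-λ))
Wq = 6.5/(9.3 × (9.3-6.5))
Wq = 6.5/(9.3 × 2.80)
Wq = 0.2496 hours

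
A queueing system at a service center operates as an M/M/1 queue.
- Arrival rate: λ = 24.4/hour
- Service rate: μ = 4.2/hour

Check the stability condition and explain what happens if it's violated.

Stability requires ρ = λ/(cμ) < 1
ρ = 24.4/(1 × 4.2) = 24.4/4.20 = 5.8095
Since 5.8095 ≥ 1, the system is UNSTABLE.
Queue grows without bound. Need μ > λ = 24.4.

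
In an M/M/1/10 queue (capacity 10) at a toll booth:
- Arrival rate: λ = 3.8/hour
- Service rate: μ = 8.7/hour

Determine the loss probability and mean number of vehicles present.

ρ = λ/μ = 3.8/8.7 = 0.436782
P₀ = (1-ρ)/(1-ρ^(K+1)) = (1-0.436782)/(1-0.436782^11) = 0.5632/0.9999 = 0.5633
P_K = P₀×ρ^K = 0.56328 × 0.436782^10 = 0.56328 × 0.00025272 = 0.0001424
Blocking probability P_10 = 0.0001424 (0.01424%)
L = ρ[1 - (K+1)ρ^K + Kρ^(K+1)] / [(1-ρ)(1-ρ^(K+1))]
L = 0.436782 × (1 - 11×0.0002527 + 10×0.0001104) / ((1 - 0.436782) × (1 - 0.0001104)) = 0.7743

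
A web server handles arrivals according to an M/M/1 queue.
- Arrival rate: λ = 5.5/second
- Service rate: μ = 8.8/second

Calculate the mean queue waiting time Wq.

First, compute utilization: ρ = λ/μ = 5.5/8.8 = 0.6250
For M/M/1: Wq = λ/(μ(μ-λ))
Wq = 5.5/(8.8 × (8.8-5.5))
Wq = 5.5/(8.8 × 3.30)
Wq = 0.1894 seconds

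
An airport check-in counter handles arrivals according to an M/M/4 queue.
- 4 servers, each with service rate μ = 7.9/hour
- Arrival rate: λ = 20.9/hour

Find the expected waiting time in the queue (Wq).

Traffic intensity: ρ = λ/(cμ) = 20.9/(4×7.9) = 0.6614
Since ρ = 0.6614 < 1, system is stable.
Offered load a = λ/μ = cρ = 20.9/7.9 = 2.6456
P₀ = [ Σₙ₌₀^3 aⁿ/n! + a^4/(4!(1-ρ)) ]⁻¹
Σ = a^0/0! + a^1/1! + a^2/2! + a^3/3! = 1.0000 + 2.6456 + 3.4995 + 3.0861 = 10.2312
a^4/(4!(1-ρ)) = 48.9865/(24 × 0.33861) = 6.0279
P₀ = 1/(10.2312 + 6.0279) = 0.06150
Lq = P₀·a^4·ρ / (4!(1-ρ)²) = 0.0615040 × 48.9865 × 0.661392 / (24 × 0.114655) = 0.7242
Wq = Lq/λ = 0.7242/20.9 = 0.03465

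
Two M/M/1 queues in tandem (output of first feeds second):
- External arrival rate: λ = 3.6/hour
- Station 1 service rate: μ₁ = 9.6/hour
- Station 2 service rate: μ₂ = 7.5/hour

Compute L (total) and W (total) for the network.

By Jackson's theorem, each station behaves as independent M/M/1.
Station 1: ρ₁ = 3.6/9.6 = 0.3750, L₁ = ρ₁/(1-ρ₁) = λ/(μ₁-λ) = 3.6/6.00 = 0.6000
Station 2: ρ₂ = 3.6/7.5 = 0.4800, L₂ = ρ₂/(1-ρ₂) = λ/(μ₂-λ) = 3.6/3.90 = 0.9231
Total: L = L₁ + L₂ = 0.6000 + 0.9231 = 1.5231
W = L/λ = 1.5231/3.6 = 0.4231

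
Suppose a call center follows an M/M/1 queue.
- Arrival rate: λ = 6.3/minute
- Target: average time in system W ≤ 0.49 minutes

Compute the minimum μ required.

For M/M/1: W = 1/(μ-λ)
Need W ≤ 0.49, so 1/(μ-λ) ≤ 0.49
μ - λ ≥ 1/0.49 = 2.0408
μ ≥ 6.3 + 2.0408 = 8.3408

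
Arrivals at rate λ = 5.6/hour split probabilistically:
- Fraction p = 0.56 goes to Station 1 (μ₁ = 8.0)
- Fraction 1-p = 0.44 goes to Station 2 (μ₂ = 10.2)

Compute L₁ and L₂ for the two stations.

Effective rates: λ₁ = 5.6×0.56 = 3.136, λ₂ = 5.6×0.44 = 2.464
Station 1: ρ₁ = 3.136/8.0 = 0.3920, L₁ = ρ₁/(1-ρ₁) = 0.3920/(1-0.3920) = 0.6447
Station 2: ρ₂ = 2.464/10.2 = 0.24157, L₂ = ρ₂/(1-ρ₂) = 0.24157/(1-0.24157) = 0.3185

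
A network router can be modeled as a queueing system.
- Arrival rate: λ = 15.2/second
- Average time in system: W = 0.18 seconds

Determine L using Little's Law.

Little's Law: L = λW
L = 15.2 × 0.18 = 2.7360 packets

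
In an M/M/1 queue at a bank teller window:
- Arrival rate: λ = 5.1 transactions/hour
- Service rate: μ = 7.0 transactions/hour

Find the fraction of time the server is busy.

Server utilization: ρ = λ/μ
ρ = 5.1/7.0 = 0.7286
The server is busy 72.86% of the time.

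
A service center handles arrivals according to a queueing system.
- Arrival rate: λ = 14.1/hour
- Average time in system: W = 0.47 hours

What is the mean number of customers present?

Little's Law: L = λW
L = 14.1 × 0.47 = 6.6270 customers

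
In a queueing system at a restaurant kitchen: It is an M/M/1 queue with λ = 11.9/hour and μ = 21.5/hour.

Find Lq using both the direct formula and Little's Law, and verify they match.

Method 1 (direct): Lq = λ²/(μ(μ-λ)) = 141.61/(21.5 × 9.60) = 0.6861

Method 2 (Little's Law):
W = 1/(μ-λ) = 1/9.60 = 0.104167
Wq = W - 1/μ = 0.104167 - 0.0465116 = 0.057655
Lq = λWq = 11.9 × 0.057655 = 0.6861 ✔ (matches Method 1)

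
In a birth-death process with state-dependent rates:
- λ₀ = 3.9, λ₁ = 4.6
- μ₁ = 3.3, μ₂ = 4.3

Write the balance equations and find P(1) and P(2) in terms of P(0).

Balance equations:
State 0: λ₀P₀ = μ₁P₁ → P₁ = (λ₀/μ₁)P₀ = (3.9/3.3)P₀ = 1.1818P₀
State 1: P₂ = (λ₀λ₁)/(μ₁μ₂)P₀ = (3.9×4.6)/(3.3×4.3)P₀ = 1.2643P₀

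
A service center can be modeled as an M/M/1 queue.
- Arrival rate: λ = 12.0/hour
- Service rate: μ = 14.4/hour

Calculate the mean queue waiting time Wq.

First, compute utilization: ρ = λ/μ = 12.0/14.4 = 0.8333
For M/M/1: Wq = λ/(μ(μ-λ))
Wq = 12.0/(14.4 × (14.4-12.0))
Wq = 12.0/(14.4 × 2.40)
Wq = 0.3472 hours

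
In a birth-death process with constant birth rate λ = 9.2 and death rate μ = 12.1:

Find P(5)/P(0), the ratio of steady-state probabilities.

For constant rates: P(n)/P(0) = (λ/μ)^n
P(5)/P(0) = (9.2/12.1)^5 = 0.7603^5 = 0.2541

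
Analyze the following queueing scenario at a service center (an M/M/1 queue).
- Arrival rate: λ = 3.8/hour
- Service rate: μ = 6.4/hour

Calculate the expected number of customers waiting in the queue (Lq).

ρ = λ/μ = 3.8/6.4 = 0.5937
For M/M/1: Lq = λ²/(μ(μ-λ))
Lq = 14.44/(6.4 × 2.60)
Lq = 0.8678 customers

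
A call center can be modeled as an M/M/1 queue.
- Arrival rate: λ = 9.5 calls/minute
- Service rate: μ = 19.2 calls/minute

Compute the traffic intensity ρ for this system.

Server utilization: ρ = λ/μ
ρ = 9.5/19.2 = 0.4948
The server is busy 49.48% of the time.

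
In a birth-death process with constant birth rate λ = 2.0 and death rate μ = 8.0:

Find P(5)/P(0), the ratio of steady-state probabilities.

For constant rates: P(n)/P(0) = (λ/μ)^n
P(5)/P(0) = (2.0/8.0)^5 = 0.2500^5 = 0.0009766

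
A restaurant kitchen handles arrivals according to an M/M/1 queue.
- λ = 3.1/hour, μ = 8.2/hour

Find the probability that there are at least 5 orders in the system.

ρ = λ/μ = 3.1/8.2 = 0.37805
P(N ≥ n) = ρⁿ
P(N ≥ 5) = 0.37805^5
P(N ≥ 5) = 0.007722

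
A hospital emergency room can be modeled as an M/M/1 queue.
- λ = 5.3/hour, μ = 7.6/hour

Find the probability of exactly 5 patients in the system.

ρ = λ/μ = 5.3/7.6 = 0.69737
P(n) = (1-ρ)ρⁿ
P(5) = (1-0.69737) × 0.69737^5
P(5) = 0.302630 × 0.164936
P(5) = 0.04991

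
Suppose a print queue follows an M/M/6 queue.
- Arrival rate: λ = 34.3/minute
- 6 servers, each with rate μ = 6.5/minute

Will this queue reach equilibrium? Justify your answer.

Stability requires ρ = λ/(cμ) < 1
ρ = 34.3/(6 × 6.5) = 34.3/39.00 = 0.8795
Since 0.8795 < 1, the system is STABLE.
The servers are busy 87.95% of the time.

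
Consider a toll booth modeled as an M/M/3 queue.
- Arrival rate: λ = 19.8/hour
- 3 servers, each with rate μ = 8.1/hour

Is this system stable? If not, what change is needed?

Stability requires ρ = λ/(cμ) < 1
ρ = 19.8/(3 × 8.1) = 19.8/24.30 = 0.8148
Since 0.8148 < 1, the system is STABLE.
The servers are busy 81.48% of the time.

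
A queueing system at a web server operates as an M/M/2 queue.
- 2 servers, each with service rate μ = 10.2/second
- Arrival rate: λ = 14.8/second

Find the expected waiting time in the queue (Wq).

Traffic intensity: ρ = λ/(cμ) = 14.8/(2×10.2) = 0.7255
Since ρ = 0.7255 < 1, system is stable.
Offered load a = λ/μ = cρ = 14.8/10.2 = 1.4510
P₀ = [ Σₙ₌₀^1 aⁿ/n! + a^2/(2!(1-ρ)) ]⁻¹
Σ = a^0/0! + a^1/1! = 1.0000 + 1.4510 = 2.4510
a^2/(2!(1-ρ)) = 2.1053/(2 × 0.27451) = 3.8347
P₀ = 1/(2.4510 + 3.8347) = 0.1591
Lq = P₀·a^2·ρ / (2!(1-ρ)²) = 0.1591 × 2.1053 × 0.7255 / (2 × 0.07536) = 1.6123
Wq = Lq/λ = 1.6123/14.8 = 0.1089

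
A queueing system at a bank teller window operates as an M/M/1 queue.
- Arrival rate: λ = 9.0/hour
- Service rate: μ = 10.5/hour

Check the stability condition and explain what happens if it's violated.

Stability requires ρ = λ/(cμ) < 1
ρ = 9.0/(1 × 10.5) = 9.0/10.50 = 0.8571
Since 0.8571 < 1, the system is STABLE.
The server is busy 85.71% of the time.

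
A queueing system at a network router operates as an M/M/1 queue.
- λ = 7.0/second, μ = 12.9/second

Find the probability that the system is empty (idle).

ρ = λ/μ = 7.0/12.9 = 0.5426
P(0) = 1 - ρ = 1 - 0.5426 = 0.4574
The server is idle 45.74% of the time.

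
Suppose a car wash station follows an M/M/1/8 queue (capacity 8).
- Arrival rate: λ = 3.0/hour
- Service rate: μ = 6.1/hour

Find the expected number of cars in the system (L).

ρ = λ/μ = 3.0/6.1 = 0.4918
P₀ = (1-ρ)/(1-ρ^(K+1)) = (1-0.4918)/(1-0.4918^9) = 0.5082/0.9983 = 0.5091
P_K = P₀×ρ^K = 0.5091 × 0.4918^8 = 0.5091 × 0.003422 = 0.001742
L = ρ[1 - (K+1)ρ^K + Kρ^(K+1)] / [(1-ρ)(1-ρ^(K+1))]
L = 0.4918 × (1 - 9×0.003422 + 8×0.001683) / ((1 - 0.4918) × (1 - 0.001683)) = 0.9526 cars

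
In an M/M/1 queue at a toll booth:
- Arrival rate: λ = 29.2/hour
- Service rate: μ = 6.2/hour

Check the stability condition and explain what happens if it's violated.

Stability requires ρ = λ/(cμ) < 1
ρ = 29.2/(1 × 6.2) = 29.2/6.20 = 4.7097
Since 4.7097 ≥ 1, the system is UNSTABLE.
Queue grows without bound. Need μ > λ = 29.2.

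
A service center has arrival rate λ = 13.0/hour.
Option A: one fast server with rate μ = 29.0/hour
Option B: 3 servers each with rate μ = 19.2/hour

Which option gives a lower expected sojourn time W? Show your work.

Option A: single server μ = 29.0 (M/M/1)
  ρ_A = 13.0/29.0 = 0.4483
  W_A = 1/(μ-λ) = 1/(29.0-13.0) = 1/16.00 = 0.06250

Option B: 3 servers μ = 19.2 (M/M/3)
  ρ_B = λ/(cμ) = 13.0/(3×19.2) = 0.2257
  Offered load a = λ/μ = cρ = 13.0/19.2 = 0.6771
  P₀ = [ Σₙ₌₀^2 aⁿ/n! + a^3/(3!(1-ρ)) ]⁻¹
  Σ = a^0/0! + a^1/1! + a^2/2! = 1.0000 + 0.6771 + 0.2292 = 1.9063
  a^3/(3!(1-ρ)) = 0.3104/(6 × 0.7743) = 0.06681
  P₀ = 1/(1.9063 + 0.06681) = 0.5068
  Lq = P₀·a^3·ρ / (3!(1-ρ)²) = 0.50681 × 0.31040 × 0.22569 / (6 × 0.59955) = 0.009870
  Wq_B = Lq/λ = 0.009870/13.0 = 0.0007592
  W_B = Wq_B + 1/μ = 0.0007592 + 0.05208 = 0.05284

Since W_B = 0.05284 < W_A = 0.06250, Option B (multiple servers) has the shorter time in system.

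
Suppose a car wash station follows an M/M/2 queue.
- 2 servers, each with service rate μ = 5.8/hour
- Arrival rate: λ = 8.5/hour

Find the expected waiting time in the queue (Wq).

Traffic intensity: ρ = λ/(cμ) = 8.5/(2×5.8) = 0.7328
Since ρ = 0.7328 < 1, system is stable.
Offered load a = λ/μ = cρ = 8.5/5.8 = 1.4655
P₀ = [ Σₙ₌₀^1 aⁿ/n! + a^2/(2!(1-ρ)) ]⁻¹
Σ = a^0/0! + a^1/1! = 1.0000 + 1.4655 = 2.4655
a^2/(2!(1-ρ)) = 2.14774/(2 × 0.267241) = 4.0184
P₀ = 1/(2.4655 + 4.0184) = 0.1542
Lq = P₀·a^2·ρ / (2!(1-ρ)²) = 0.15423 × 2.1477 × 0.73276 / (2 × 0.071418) = 1.6993
Wq = Lq/λ = 1.6993/8.5 = 0.1999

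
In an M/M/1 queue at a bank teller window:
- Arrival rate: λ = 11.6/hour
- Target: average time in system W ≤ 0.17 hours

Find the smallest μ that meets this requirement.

For M/M/1: W = 1/(μ-λ)
Need W ≤ 0.17, so 1/(μ-λ) ≤ 0.17
μ - λ ≥ 1/0.17 = 5.8824
μ ≥ 11.6 + 5.8824 = 17.4824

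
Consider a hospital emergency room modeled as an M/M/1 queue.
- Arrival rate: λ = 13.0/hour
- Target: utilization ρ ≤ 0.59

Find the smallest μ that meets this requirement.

ρ = λ/μ, so μ = λ/ρ
μ ≥ 13.0/0.59 = 22.0339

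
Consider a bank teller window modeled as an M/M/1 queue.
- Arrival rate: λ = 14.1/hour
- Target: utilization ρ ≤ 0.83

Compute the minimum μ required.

ρ = λ/μ, so μ = λ/ρ
μ ≥ 14.1/0.83 = 16.9880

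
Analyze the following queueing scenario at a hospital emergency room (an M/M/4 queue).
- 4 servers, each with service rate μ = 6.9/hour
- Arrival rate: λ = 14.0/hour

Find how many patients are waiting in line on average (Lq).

Traffic intensity: ρ = λ/(cμ) = 14.0/(4×6.9) = 0.5072
Since ρ = 0.5072 < 1, system is stable.
Offered load a = λ/μ = cρ = 14.0/6.9 = 2.0290
P₀ = [ Σₙ₌₀^3 aⁿ/n! + a^4/(4!(1-ρ)) ]⁻¹
Σ = a^0/0! + a^1/1! + a^2/2! + a^3/3! = 1.0000 + 2.0290 + 2.0584 + 1.3921 = 6.4795
a^4/(4!(1-ρ)) = 16.9479/(24 × 0.49275) = 1.4331
P₀ = 1/(6.4795 + 1.4331) = 0.1264
Lq = P₀·a^4·ρ / (4!(1-ρ)²) = 0.12638 × 16.9479 × 0.50725 / (24 × 0.24281) = 0.1864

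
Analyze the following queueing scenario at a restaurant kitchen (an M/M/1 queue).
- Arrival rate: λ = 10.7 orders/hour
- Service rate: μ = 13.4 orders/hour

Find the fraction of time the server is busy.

Server utilization: ρ = λ/μ
ρ = 10.7/13.4 = 0.7985
The server is busy 79.85% of the time.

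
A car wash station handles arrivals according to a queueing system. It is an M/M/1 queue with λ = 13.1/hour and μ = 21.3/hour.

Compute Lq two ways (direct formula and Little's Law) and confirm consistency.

Method 1 (direct): Lq = λ²/(μ(μ-λ)) = 171.61/(21.3 × 8.20) = 0.9825

Method 2 (Little's Law):
W = 1/(μ-λ) = 1/8.20 = 0.12195
Wq = W - 1/μ = 0.12195 - 0.046948 = 0.07500
Lq = λWq = 13.1 × 0.07500 = 0.9825 ✔ (matches Method 1)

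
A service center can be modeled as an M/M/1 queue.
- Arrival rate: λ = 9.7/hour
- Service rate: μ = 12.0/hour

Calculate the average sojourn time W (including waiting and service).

First, compute utilization: ρ = λ/μ = 9.7/12.0 = 0.8083
For M/M/1: W = 1/(μ-λ)
W = 1/(12.0-9.7) = 1/2.30
W = 0.4348 hours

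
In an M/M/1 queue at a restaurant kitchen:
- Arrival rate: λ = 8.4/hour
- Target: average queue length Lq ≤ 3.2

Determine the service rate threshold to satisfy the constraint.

For M/M/1: Lq = λ²/(μ(μ-λ))
Need Lq ≤ 3.2, i.e. μ(μ-λ) ≥ λ²/3.2
μ² - 8.4μ - 70.56/3.2 ≥ 0  →  μ² - 8.4μ - 22.0500 ≥ 0
Quadratic formula (positive root): μ = [λ + √(λ² + 4×22.0500)]/2
Discriminant: 70.56 + 4×22.0500 = 158.7600, √158.7600 = 12.6000
μ ≥ (8.4 + 12.6000)/2 = 10.5000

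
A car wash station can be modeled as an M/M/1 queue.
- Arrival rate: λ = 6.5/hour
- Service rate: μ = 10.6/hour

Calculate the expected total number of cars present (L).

ρ = λ/μ = 6.5/10.6 = 0.6132
For M/M/1: L = λ/(μ-λ)
L = 6.5/(10.6-6.5) = 6.5/4.10
L = 1.5854 cars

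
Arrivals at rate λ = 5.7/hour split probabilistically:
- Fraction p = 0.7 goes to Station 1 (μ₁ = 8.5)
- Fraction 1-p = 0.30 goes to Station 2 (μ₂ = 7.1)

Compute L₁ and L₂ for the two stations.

Effective rates: λ₁ = 5.7×0.7 = 3.99, λ₂ = 5.7×0.30 = 1.71
Station 1: ρ₁ = 3.99/8.5 = 0.4694, L₁ = ρ₁/(1-ρ₁) = 0.4694/(1-0.4694) = 0.8847
Station 2: ρ₂ = 1.71/7.1 = 0.24085, L₂ = ρ₂/(1-ρ₂) = 0.24085/(1-0.24085) = 0.3173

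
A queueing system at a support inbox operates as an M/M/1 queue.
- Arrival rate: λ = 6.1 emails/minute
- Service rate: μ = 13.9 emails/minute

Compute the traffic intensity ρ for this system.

Server utilization: ρ = λ/μ
ρ = 6.1/13.9 = 0.4388
The server is busy 43.88% of the time.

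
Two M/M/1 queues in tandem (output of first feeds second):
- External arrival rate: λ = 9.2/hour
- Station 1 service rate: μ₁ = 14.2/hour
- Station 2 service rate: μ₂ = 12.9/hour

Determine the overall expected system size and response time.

By Jackson's theorem, each station behaves as independent M/M/1.
Station 1: ρ₁ = 9.2/14.2 = 0.6479, L₁ = ρ₁/(1-ρ₁) = λ/(μ₁-λ) = 9.2/5.00 = 1.8400
Station 2: ρ₂ = 9.2/12.9 = 0.7132, L₂ = ρ₂/(1-ρ₂) = λ/(μ₂-λ) = 9.2/3.70 = 2.4865
Total: L = L₁ + L₂ = 1.8400 + 2.4865 = 4.3265
W = L/λ = 4.3265/9.2 = 0.4703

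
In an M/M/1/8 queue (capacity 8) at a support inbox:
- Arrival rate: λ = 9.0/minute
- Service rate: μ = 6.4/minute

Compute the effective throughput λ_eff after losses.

ρ = λ/μ = 9.0/6.4 = 1.40625
P₀ = (1-ρ)/(1-ρ^(K+1)) = (1-1.40625)/(1-1.40625^9) = -0.4062/-20.5062 = 0.01981
P_K = P₀×ρ^K = 0.01981 × 1.40625^8 = 0.01981 × 15.2933 = 0.3030
λ_eff = λ(1-P_K) = 9.0 × (1 - 0.30298) = 9.0 × 0.69702 = 6.2732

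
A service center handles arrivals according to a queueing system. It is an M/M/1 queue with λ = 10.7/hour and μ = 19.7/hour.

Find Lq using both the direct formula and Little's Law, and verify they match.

Method 1 (direct): Lq = λ²/(μ(μ-λ)) = 114.49/(19.7 × 9.00) = 0.6457

Method 2 (Little's Law):
W = 1/(μ-λ) = 1/9.00 = 0.11111
Wq = W - 1/μ = 0.11111 - 0.050761 = 0.06035
Lq = λWq = 10.7 × 0.06035 = 0.6457 ✔ (matches Method 1)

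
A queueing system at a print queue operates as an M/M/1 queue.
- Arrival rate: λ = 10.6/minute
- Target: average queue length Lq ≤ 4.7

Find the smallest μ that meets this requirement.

For M/M/1: Lq = λ²/(μ(μ-λ))
Need Lq ≤ 4.7, i.e. μ(μ-λ) ≥ λ²/4.7
μ² - 10.6μ - 112.36/4.7 ≥ 0  →  μ² - 10.6μ - 23.906383 ≥ 0
Quadratic formula (positive root): μ = [λ + √(λ² + 4×23.906383)]/2
Discriminant: 112.36 + 4×23.906383 = 207.985532, √207.985532 = 14.421704
μ ≥ (10.6 + 14.421704)/2 = 12.5109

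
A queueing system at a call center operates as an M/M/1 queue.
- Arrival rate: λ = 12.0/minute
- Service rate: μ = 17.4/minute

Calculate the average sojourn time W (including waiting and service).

First, compute utilization: ρ = λ/μ = 12.0/17.4 = 0.6897
For M/M/1: W = 1/(μ-λ)
W = 1/(17.4-12.0) = 1/5.40
W = 0.1852 minutes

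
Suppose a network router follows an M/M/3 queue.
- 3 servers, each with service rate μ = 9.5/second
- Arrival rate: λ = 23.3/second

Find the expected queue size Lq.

Traffic intensity: ρ = λ/(cμ) = 23.3/(3×9.5) = 0.8175
Since ρ = 0.8175 < 1, system is stable.
Offered load a = λ/μ = cρ = 23.3/9.5 = 2.4526
P₀ = [ Σₙ₌₀^2 aⁿ/n! + a^3/(3!(1-ρ)) ]⁻¹
Σ = a^0/0! + a^1/1! + a^2/2! = 1.0000 + 2.4526 + 3.0077 = 6.4603
a^3/(3!(1-ρ)) = 14.75356/(6 × 0.1824561) = 13.4768
P₀ = 1/(6.4603 + 13.4768) = 0.05016
Lq = P₀·a^3·ρ / (3!(1-ρ)²) = 0.05015763 × 14.75356 × 0.8175439 / (6 × 0.03329024) = 3.0288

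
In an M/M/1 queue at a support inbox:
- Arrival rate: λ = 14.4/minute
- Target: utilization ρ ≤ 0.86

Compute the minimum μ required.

ρ = λ/μ, so μ = λ/ρ
μ ≥ 14.4/0.86 = 16.7442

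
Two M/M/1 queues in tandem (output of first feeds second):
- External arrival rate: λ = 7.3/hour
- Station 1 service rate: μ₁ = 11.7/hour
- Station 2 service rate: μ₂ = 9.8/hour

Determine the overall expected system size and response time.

By Jackson's theorem, each station behaves as independent M/M/1.
Station 1: ρ₁ = 7.3/11.7 = 0.6239, L₁ = ρ₁/(1-ρ₁) = λ/(μ₁-λ) = 7.3/4.40 = 1.6591
Station 2: ρ₂ = 7.3/9.8 = 0.7449, L₂ = ρ₂/(1-ρ₂) = λ/(μ₂-λ) = 7.3/2.50 = 2.9200
Total: L = L₁ + L₂ = 1.6591 + 2.9200 = 4.5791
W = L/λ = 4.5791/7.3 = 0.6273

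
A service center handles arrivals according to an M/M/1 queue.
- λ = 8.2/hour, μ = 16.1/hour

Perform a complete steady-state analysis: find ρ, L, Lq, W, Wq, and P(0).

Step 1: ρ = λ/μ = 8.2/16.1 = 0.5093
Step 2: L = λ/(μ-λ) = 8.2/7.90 = 1.0380
Step 3: Lq = λ²/(μ(μ-λ)) = 67.24/(16.1×7.90) = 0.5287
Step 4: W = 1/(μ-λ) = 1/7.90 = 0.12658
Step 5: Wq = λ/(μ(μ-λ)) = 8.2/(16.1×7.90) = 0.06447
Step 6: P(0) = 1-ρ = 0.4907
Verify: L = λW = 8.2×0.12658 = 1.0380 ✔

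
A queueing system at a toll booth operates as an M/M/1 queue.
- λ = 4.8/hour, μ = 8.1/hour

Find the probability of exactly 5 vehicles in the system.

ρ = λ/μ = 4.8/8.1 = 0.5926
P(n) = (1-ρ)ρⁿ
P(5) = (1-0.5926) × 0.5926^5
P(5) = 0.4074 × 0.07308
P(5) = 0.02977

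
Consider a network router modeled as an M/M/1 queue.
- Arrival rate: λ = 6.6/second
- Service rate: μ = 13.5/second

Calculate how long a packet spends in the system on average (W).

First, compute utilization: ρ = λ/μ = 6.6/13.5 = 0.4889
For M/M/1: W = 1/(μ-λ)
W = 1/(13.5-6.6) = 1/6.90
W = 0.1449 seconds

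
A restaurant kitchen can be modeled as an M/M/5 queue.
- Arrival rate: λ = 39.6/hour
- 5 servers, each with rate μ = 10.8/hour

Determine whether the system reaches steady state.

Stability requires ρ = λ/(cμ) < 1
ρ = 39.6/(5 × 10.8) = 39.6/54.00 = 0.7333
Since 0.7333 < 1, the system is STABLE.
The servers are busy 73.33% of the time.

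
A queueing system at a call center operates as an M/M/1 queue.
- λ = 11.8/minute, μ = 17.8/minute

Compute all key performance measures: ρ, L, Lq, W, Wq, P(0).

Step 1: ρ = λ/μ = 11.8/17.8 = 0.6629
Step 2: L = λ/(μ-λ) = 11.8/6.00 = 1.9667
Step 3: Lq = λ²/(μ(μ-λ)) = 139.24/(17.8×6.00) = 1.3037
Step 4: W = 1/(μ-λ) = 1/6.00 = 0.16667
Step 5: Wq = λ/(μ(μ-λ)) = 11.8/(17.8×6.00) = 0.1105
Step 6: P(0) = 1-ρ = 0.3371
Verify: L = λW = 11.8×0.16667 = 1.9667 ✔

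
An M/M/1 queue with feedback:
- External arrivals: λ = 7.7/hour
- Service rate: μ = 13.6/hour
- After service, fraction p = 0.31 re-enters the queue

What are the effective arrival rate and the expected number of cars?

Effective arrival rate: λ_eff = λ/(1-p) = 7.7/(1-0.31) = 7.7/0.69 = 11.15942
ρ = λ_eff/μ = 11.15942/13.6 = 0.8205456
L = ρ/(1-ρ) = 0.8205456/(1-0.8205456) = 4.5724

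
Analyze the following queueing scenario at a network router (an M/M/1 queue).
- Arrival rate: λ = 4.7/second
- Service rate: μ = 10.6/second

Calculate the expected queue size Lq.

ρ = λ/μ = 4.7/10.6 = 0.4434
For M/M/1: Lq = λ²/(μ(μ-λ))
Lq = 22.09/(10.6 × 5.90)
Lq = 0.3532 packets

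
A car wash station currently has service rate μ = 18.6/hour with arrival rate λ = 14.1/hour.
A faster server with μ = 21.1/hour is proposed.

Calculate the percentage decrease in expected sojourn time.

System 1: ρ₁ = 14.1/18.6 = 0.7581, W₁ = 1/(18.6-14.1) = 0.22222
System 2: ρ₂ = 14.1/21.1 = 0.6682, W₂ = 1/(21.1-14.1) = 0.14286
Improvement: (W₁-W₂)/W₁ = (0.22222-0.14286)/0.22222 = 35.71%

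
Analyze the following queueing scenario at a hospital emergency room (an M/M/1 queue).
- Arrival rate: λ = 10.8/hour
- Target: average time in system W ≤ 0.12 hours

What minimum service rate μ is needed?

For M/M/1: W = 1/(μ-λ)
Need W ≤ 0.12, so 1/(μ-λ) ≤ 0.12
μ - λ ≥ 1/0.12 = 8.3333
μ ≥ 10.8 + 8.3333 = 19.1333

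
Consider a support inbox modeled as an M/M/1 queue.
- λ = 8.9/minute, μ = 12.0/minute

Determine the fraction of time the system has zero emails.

ρ = λ/μ = 8.9/12.0 = 0.7417
P(0) = 1 - ρ = 1 - 0.7417 = 0.2583
The server is idle 25.83% of the time.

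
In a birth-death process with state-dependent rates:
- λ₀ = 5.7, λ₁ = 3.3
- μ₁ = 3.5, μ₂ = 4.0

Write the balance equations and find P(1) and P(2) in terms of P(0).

Balance equations:
State 0: λ₀P₀ = μ₁P₁ → P₁ = (λ₀/μ₁)P₀ = (5.7/3.5)P₀ = 1.6286P₀
State 1: P₂ = (λ₀λ₁)/(μ₁μ₂)P₀ = (5.7×3.3)/(3.5×4.0)P₀ = 1.3436P₀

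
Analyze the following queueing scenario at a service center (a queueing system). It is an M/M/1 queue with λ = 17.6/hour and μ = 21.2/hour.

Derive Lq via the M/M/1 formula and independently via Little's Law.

Method 1 (direct): Lq = λ²/(μ(μ-λ)) = 309.76/(21.2 × 3.60) = 4.0587

Method 2 (Little's Law):
W = 1/(μ-λ) = 1/3.60 = 0.27778
Wq = W - 1/μ = 0.27778 - 0.047170 = 0.23061
Lq = λWq = 17.6 × 0.23061 = 4.0587 ✔ (matches Method 1)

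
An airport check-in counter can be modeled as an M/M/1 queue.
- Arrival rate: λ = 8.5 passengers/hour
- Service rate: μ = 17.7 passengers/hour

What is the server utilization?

Server utilization: ρ = λ/μ
ρ = 8.5/17.7 = 0.4802
The server is busy 48.02% of the time.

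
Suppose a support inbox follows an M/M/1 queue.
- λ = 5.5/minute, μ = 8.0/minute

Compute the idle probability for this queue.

ρ = λ/μ = 5.5/8.0 = 0.6875
P(0) = 1 - ρ = 1 - 0.6875 = 0.3125
The server is idle 31.25% of the time.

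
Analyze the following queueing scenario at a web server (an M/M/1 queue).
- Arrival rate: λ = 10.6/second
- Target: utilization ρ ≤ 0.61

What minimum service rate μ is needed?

ρ = λ/μ, so μ = λ/ρ
μ ≥ 10.6/0.61 = 17.3770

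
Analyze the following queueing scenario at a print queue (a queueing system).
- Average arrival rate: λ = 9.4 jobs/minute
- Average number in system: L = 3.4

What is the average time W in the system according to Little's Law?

Little's Law: L = λW, so W = L/λ
W = 3.4/9.4 = 0.3617 minutes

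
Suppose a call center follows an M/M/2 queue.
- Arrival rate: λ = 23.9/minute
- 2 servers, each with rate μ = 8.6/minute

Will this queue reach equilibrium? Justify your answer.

Stability requires ρ = λ/(cμ) < 1
ρ = 23.9/(2 × 8.6) = 23.9/17.20 = 1.3895
Since 1.3895 ≥ 1, the system is UNSTABLE.
Need c > λ/μ = 23.9/8.6 = 2.78.
Minimum servers needed: c = 3.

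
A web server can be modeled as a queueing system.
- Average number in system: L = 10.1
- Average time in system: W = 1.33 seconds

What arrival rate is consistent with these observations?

Little's Law: L = λW, so λ = L/W
λ = 10.1/1.33 = 7.5940 requests/second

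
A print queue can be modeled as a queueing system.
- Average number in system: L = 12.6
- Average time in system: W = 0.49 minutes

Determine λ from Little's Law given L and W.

Little's Law: L = λW, so λ = L/W
λ = 12.6/0.49 = 25.7143 jobs/minute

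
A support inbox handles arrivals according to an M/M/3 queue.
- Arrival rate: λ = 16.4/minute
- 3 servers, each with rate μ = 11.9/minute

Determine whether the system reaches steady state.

Stability requires ρ = λ/(cμ) < 1
ρ = 16.4/(3 × 11.9) = 16.4/35.70 = 0.4594
Since 0.4594 < 1, the system is STABLE.
The servers are busy 45.94% of the time.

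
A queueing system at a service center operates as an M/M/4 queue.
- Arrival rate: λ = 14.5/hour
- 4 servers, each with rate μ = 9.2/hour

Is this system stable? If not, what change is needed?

Stability requires ρ = λ/(cμ) < 1
ρ = 14.5/(4 × 9.2) = 14.5/36.80 = 0.3940
Since 0.3940 < 1, the system is STABLE.
The servers are busy 39.40% of the time.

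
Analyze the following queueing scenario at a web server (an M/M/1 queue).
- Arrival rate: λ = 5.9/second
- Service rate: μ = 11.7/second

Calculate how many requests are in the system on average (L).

ρ = λ/μ = 5.9/11.7 = 0.5043
For M/M/1: L = λ/(μ-λ)
L = 5.9/(11.7-5.9) = 5.9/5.80
L = 1.0172 requests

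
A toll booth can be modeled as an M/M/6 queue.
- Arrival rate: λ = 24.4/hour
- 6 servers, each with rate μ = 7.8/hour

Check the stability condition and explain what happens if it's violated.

Stability requires ρ = λ/(cμ) < 1
ρ = 24.4/(6 × 7.8) = 24.4/46.80 = 0.5214
Since 0.5214 < 1, the system is STABLE.
The servers are busy 52.14% of the time.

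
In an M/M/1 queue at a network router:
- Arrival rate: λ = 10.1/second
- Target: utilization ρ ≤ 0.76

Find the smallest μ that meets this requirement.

ρ = λ/μ, so μ = λ/ρ
μ ≥ 10.1/0.76 = 13.2895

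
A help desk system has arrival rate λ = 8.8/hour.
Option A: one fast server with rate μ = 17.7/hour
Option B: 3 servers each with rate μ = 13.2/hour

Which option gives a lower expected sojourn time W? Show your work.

Option A: single server μ = 17.7 (M/M/1)
  ρ_A = 8.8/17.7 = 0.4972
  W_A = 1/(μ-λ) = 1/(17.7-8.8) = 1/8.90 = 0.1124

Option B: 3 servers μ = 13.2 (M/M/3)
  ρ_B = λ/(cμ) = 8.8/(3×13.2) = 0.2222
  Offered load a = λ/μ = cρ = 8.8/13.2 = 0.6667
  P₀ = [ Σₙ₌₀^2 aⁿ/n! + a^3/(3!(1-ρ)) ]⁻¹
  Σ = a^0/0! + a^1/1! + a^2/2! = 1.0000 + 0.6667 + 0.2222 = 1.8889
  a^3/(3!(1-ρ)) = 0.2963/(6 × 0.7778) = 0.06349
  P₀ = 1/(1.8889 + 0.06349) = 0.5122
  Lq = P₀·a^3·ρ / (3!(1-ρ)²) = 0.51220 × 0.29630 × 0.22222 / (6 × 0.60494) = 0.009292
  Wq_B = Lq/λ = 0.009292/8.8 = 0.0010559
  W_B = Wq_B + 1/μ = 0.0010559 + 0.075758 = 0.07681

Since W_B = 0.07681 < W_A = 0.1124, Option B (multiple servers) has the shorter time in system.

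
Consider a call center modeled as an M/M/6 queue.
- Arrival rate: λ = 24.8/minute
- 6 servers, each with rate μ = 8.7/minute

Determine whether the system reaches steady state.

Stability requires ρ = λ/(cμ) < 1
ρ = 24.8/(6 × 8.7) = 24.8/52.20 = 0.4751
Since 0.4751 < 1, the system is STABLE.
The servers are busy 47.51% of the time.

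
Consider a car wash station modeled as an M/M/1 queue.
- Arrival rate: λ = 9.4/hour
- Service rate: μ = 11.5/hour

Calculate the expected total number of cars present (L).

ρ = λ/μ = 9.4/11.5 = 0.8174
For M/M/1: L = λ/(μ-λ)
L = 9.4/(11.5-9.4) = 9.4/2.10
L = 4.4762 cars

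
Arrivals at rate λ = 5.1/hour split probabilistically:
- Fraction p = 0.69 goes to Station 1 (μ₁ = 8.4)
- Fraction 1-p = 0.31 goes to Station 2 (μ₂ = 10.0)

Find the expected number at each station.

Effective rates: λ₁ = 5.1×0.69 = 3.519, λ₂ = 5.1×0.31 = 1.581
Station 1: ρ₁ = 3.519/8.4 = 0.41893, L₁ = ρ₁/(1-ρ₁) = 0.41893/(1-0.41893) = 0.7210
Station 2: ρ₂ = 1.581/10.0 = 0.1581, L₂ = ρ₂/(1-ρ₂) = 0.1581/(1-0.1581) = 0.1878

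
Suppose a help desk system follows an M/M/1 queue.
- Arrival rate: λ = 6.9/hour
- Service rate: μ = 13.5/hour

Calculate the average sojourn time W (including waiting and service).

First, compute utilization: ρ = λ/μ = 6.9/13.5 = 0.5111
For M/M/1: W = 1/(μ-λ)
W = 1/(13.5-6.9) = 1/6.60
W = 0.1515 hours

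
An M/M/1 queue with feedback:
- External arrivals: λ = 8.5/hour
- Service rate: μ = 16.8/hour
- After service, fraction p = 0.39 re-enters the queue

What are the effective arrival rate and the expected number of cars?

Effective arrival rate: λ_eff = λ/(1-p) = 8.5/(1-0.39) = 8.5/0.61 = 13.9344
ρ = λ_eff/μ = 13.9344/16.8 = 0.82943
L = ρ/(1-ρ) = 0.82943/(1-0.82943) = 4.8627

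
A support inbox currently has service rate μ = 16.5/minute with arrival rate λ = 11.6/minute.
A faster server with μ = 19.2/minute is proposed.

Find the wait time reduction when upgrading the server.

System 1: ρ₁ = 11.6/16.5 = 0.7030, W₁ = 1/(16.5-11.6) = 0.20408
System 2: ρ₂ = 11.6/19.2 = 0.6042, W₂ = 1/(19.2-11.6) = 0.13158
Improvement: (W₁-W₂)/W₁ = (0.20408-0.13158)/0.20408 = 35.53%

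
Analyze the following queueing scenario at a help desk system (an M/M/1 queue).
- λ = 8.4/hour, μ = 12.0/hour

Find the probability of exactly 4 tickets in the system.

ρ = λ/μ = 8.4/12.0 = 0.7000
P(n) = (1-ρ)ρⁿ
P(4) = (1-0.7000) × 0.7000^4
P(4) = 0.3000 × 0.2401
P(4) = 0.07203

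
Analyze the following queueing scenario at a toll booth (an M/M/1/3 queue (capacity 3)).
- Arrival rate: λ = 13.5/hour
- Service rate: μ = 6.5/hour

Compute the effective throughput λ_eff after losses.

ρ = λ/μ = 13.5/6.5 = 2.07692
P₀ = (1-ρ)/(1-ρ^(K+1)) = (1-2.07692)/(1-2.07692^4) = -1.0769/-17.6071 = 0.06116
P_K = P₀×ρ^K = 0.061164 × 2.07692^3 = 0.061164 × 8.9590 = 0.5480
λ_eff = λ(1-P_K) = 13.5 × (1 - 0.54797) = 13.5 × 0.45203 = 6.1024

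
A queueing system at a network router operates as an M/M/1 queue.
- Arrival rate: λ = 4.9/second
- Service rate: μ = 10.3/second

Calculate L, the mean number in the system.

ρ = λ/μ = 4.9/10.3 = 0.4757
For M/M/1: L = λ/(μ-λ)
L = 4.9/(10.3-4.9) = 4.9/5.40
L = 0.9074 packets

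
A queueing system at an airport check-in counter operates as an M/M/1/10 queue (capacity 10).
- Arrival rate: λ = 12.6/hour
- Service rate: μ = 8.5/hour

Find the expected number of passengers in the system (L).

ρ = λ/μ = 12.6/8.5 = 1.48235
P₀ = (1-ρ)/(1-ρ^(K+1)) = (1-1.48235)/(1-1.48235^11) = -0.4824/-74.9379 = 0.006437
P_K = P₀×ρ^K = 0.0064367 × 1.48235^10 = 0.0064367 × 51.2280 = 0.3297
L = ρ[1 - (K+1)ρ^K + Kρ^(K+1)] / [(1-ρ)(1-ρ^(K+1))]
L = 1.48235 × (1 - 11×51.2280 + 10×75.9379) / ((1 - 1.48235) × (1 - 75.9379)) = 8.0736 passengers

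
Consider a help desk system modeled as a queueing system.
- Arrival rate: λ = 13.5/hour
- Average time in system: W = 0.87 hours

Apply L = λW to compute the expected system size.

Little's Law: L = λW
L = 13.5 × 0.87 = 11.7450 tickets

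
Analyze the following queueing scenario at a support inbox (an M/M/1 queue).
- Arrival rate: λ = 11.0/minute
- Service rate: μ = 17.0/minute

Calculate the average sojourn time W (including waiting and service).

First, compute utilization: ρ = λ/μ = 11.0/17.0 = 0.6471
For M/M/1: W = 1/(μ-λ)
W = 1/(17.0-11.0) = 1/6.00
W = 0.1667 minutes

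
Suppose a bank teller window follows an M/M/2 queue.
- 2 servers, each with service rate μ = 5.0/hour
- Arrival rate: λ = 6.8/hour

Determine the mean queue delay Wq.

Traffic intensity: ρ = λ/(cμ) = 6.8/(2×5.0) = 0.6800
Since ρ = 0.6800 < 1, system is stable.
Offered load a = λ/μ = cρ = 6.8/5.0 = 1.3600
P₀ = [ Σₙ₌₀^1 aⁿ/n! + a^2/(2!(1-ρ)) ]⁻¹
Σ = a^0/0! + a^1/1! = 1.0000 + 1.3600 = 2.3600
a^2/(2!(1-ρ)) = 1.8496/(2 × 0.3200) = 2.8900
P₀ = 1/(2.3600 + 2.8900) = 0.1905
Lq = P₀·a^2·ρ / (2!(1-ρ)²) = 0.19048 × 1.8496 × 0.68000 / (2 × 0.10240) = 1.1698
Wq = Lq/λ = 1.1698/6.8 = 0.1720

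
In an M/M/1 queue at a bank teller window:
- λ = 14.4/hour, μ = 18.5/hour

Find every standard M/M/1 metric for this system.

Step 1: ρ = λ/μ = 14.4/18.5 = 0.7784
Step 2: L = λ/(μ-λ) = 14.4/4.10 = 3.5122
Step 3: Lq = λ²/(μ(μ-λ)) = 207.36/(18.5×4.10) = 2.7338
Step 4: W = 1/(μ-λ) = 1/4.10 = 0.2439
Step 5: Wq = λ/(μ(μ-λ)) = 14.4/(18.5×4.10) = 0.1898
Step 6: P(0) = 1-ρ = 0.2216
Verify: L = λW = 14.4×0.2439 = 3.5122 ✔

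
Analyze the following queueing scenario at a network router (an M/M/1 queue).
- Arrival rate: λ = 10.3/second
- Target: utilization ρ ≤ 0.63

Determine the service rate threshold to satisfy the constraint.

ρ = λ/μ, so μ = λ/ρ
μ ≥ 10.3/0.63 = 16.3492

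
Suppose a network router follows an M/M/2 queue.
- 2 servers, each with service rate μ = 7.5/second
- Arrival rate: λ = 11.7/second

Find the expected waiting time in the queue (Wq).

Traffic intensity: ρ = λ/(cμ) = 11.7/(2×7.5) = 0.7800
Since ρ = 0.7800 < 1, system is stable.
Offered load a = λ/μ = cρ = 11.7/7.5 = 1.5600
P₀ = [ Σₙ₌₀^1 aⁿ/n! + a^2/(2!(1-ρ)) ]⁻¹
Σ = a^0/0! + a^1/1! = 1.0000 + 1.5600 = 2.5600
a^2/(2!(1-ρ)) = 2.4336/(2 × 0.2200) = 5.5309
P₀ = 1/(2.5600 + 5.5309) = 0.1236
Lq = P₀·a^2·ρ / (2!(1-ρ)²) = 0.1236 × 2.4336 × 0.7800 / (2 × 0.04840) = 2.4237
Wq = Lq/λ = 2.4237/11.7 = 0.2072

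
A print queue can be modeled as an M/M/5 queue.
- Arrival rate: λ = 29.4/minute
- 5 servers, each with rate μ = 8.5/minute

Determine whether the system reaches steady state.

Stability requires ρ = λ/(cμ) < 1
ρ = 29.4/(5 × 8.5) = 29.4/42.50 = 0.6918
Since 0.6918 < 1, the system is STABLE.
The servers are busy 69.18% of the time.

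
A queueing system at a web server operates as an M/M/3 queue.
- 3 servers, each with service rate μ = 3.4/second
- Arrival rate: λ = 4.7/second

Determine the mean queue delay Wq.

Traffic intensity: ρ = λ/(cμ) = 4.7/(3×3.4) = 0.4608
Since ρ = 0.4608 < 1, system is stable.
Offered load a = λ/μ = cρ = 4.7/3.4 = 1.3824
P₀ = [ Σₙ₌₀^2 aⁿ/n! + a^3/(3!(1-ρ)) ]⁻¹
Σ = a^0/0! + a^1/1! + a^2/2! = 1.0000 + 1.3824 + 0.9554 = 3.3378
a^3/(3!(1-ρ)) = 2.6415/(6 × 0.5392) = 0.8165
P₀ = 1/(3.3378 + 0.8165) = 0.2407
Lq = P₀·a^3·ρ / (3!(1-ρ)²) = 0.24072 × 2.6415 × 0.46078 / (6 × 0.29075) = 0.1680
Wq = Lq/λ = 0.16795/4.7 = 0.03573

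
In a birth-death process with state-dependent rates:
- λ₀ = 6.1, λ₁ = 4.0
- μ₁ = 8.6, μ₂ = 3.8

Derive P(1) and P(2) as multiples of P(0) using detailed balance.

Balance equations:
State 0: λ₀P₀ = μ₁P₁ → P₁ = (λ₀/μ₁)P₀ = (6.1/8.6)P₀ = 0.7093P₀
State 1: P₂ = (λ₀λ₁)/(μ₁μ₂)P₀ = (6.1×4.0)/(8.6×3.8)P₀ = 0.7466P₀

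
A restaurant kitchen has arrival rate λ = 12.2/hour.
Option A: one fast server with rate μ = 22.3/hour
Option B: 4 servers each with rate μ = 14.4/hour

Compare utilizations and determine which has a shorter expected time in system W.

Option A: single server μ = 22.3 (M/M/1)
  ρ_A = 12.2/22.3 = 0.5471
  W_A = 1/(μ-λ) = 1/(22.3-12.2) = 1/10.10 = 0.09901

Option B: 4 servers μ = 14.4 (M/M/4)
  ρ_B = λ/(cμ) = 12.2/(4×14.4) = 0.2118
  Offered load a = λ/μ = cρ = 12.2/14.4 = 0.8472
  P₀ = [ Σₙ₌₀^3 aⁿ/n! + a^4/(4!(1-ρ)) ]⁻¹
  Σ = a^0/0! + a^1/1! + a^2/2! + a^3/3! = 1.0000 + 0.8472 + 0.3589 + 0.1014 = 2.3075
  a^4/(4!(1-ρ)) = 0.5152/(24 × 0.7882) = 0.02724
  P₀ = 1/(2.3075 + 0.02724) = 0.4283
  Lq = P₀·a^4·ρ / (4!(1-ρ)²) = 0.42832 × 0.51522 × 0.21181 / (24 × 0.62125) = 0.003135
  Wq_B = Lq/λ = 0.003135/12.2 = 0.0002570
  W_B = Wq_B + 1/μ = 0.0002570 + 0.06944 = 0.06970

Since W_B = 0.06970 < W_A = 0.09901, Option B (multiple servers) has the shorter time in system.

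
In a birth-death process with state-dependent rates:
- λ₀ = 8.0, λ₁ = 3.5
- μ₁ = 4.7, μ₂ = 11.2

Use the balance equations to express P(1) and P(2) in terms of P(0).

Balance equations:
State 0: λ₀P₀ = μ₁P₁ → P₁ = (λ₀/μ₁)P₀ = (8.0/4.7)P₀ = 1.7021P₀
State 1: P₂ = (λ₀λ₁)/(μ₁μ₂)P₀ = (8.0×3.5)/(4.7×11.2)P₀ = 0.5319P₀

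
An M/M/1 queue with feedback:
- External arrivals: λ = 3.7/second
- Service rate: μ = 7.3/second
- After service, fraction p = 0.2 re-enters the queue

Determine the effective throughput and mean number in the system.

Effective arrival rate: λ_eff = λ/(1-p) = 3.7/(1-0.2) = 3.7/0.80 = 4.6250
ρ = λ_eff/μ = 4.6250/7.3 = 0.63356
L = ρ/(1-ρ) = 0.63356/(1-0.63356) = 1.7290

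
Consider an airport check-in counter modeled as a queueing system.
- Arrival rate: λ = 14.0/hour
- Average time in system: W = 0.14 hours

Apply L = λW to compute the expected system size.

Little's Law: L = λW
L = 14.0 × 0.14 = 1.9600 passengers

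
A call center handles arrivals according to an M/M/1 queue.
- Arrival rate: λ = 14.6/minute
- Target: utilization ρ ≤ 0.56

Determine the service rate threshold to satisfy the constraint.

ρ = λ/μ, so μ = λ/ρ
μ ≥ 14.6/0.56 = 26.0714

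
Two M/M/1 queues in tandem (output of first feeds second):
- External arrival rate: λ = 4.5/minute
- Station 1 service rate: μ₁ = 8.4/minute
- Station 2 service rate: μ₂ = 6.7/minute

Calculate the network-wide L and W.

By Jackson's theorem, each station behaves as independent M/M/1.
Station 1: ρ₁ = 4.5/8.4 = 0.5357, L₁ = ρ₁/(1-ρ₁) = λ/(μ₁-λ) = 4.5/3.90 = 1.1538
Station 2: ρ₂ = 4.5/6.7 = 0.6716, L₂ = ρ₂/(1-ρ₂) = λ/(μ₂-λ) = 4.5/2.20 = 2.0455
Total: L = L₁ + L₂ = 1.1538 + 2.0455 = 3.1993
W = L/λ = 3.1993/4.5 = 0.7110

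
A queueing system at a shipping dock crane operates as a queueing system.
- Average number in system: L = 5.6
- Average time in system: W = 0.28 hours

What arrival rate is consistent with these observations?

Little's Law: L = λW, so λ = L/W
λ = 5.6/0.28 = 20.0000 containers/hour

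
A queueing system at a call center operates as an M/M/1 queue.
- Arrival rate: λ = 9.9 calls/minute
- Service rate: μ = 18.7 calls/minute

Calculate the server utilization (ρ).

Server utilization: ρ = λ/μ
ρ = 9.9/18.7 = 0.5294
The server is busy 52.94% of the time.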